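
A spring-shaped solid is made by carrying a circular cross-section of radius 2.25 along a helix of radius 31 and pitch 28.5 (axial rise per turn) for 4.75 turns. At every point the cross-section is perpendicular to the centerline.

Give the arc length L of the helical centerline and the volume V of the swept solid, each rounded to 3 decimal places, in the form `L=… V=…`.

2πR = 2π·31 = 194.778745
per-turn = √(194.778745² + 28.5²) = √(37938.7593 + 812.25) = √38751.0093 = 196.852761
L = 4.75 × 196.852761 = 935.050612
V = π·2.25² × L = 15.904313 × 935.050612 = 14871.337432

L=935.051 V=14871.337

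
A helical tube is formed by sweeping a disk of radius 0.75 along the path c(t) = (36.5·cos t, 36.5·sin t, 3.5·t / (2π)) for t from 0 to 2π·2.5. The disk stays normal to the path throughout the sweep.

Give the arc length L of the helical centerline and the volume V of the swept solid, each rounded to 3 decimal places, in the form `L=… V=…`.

2πR = 2π·36.5 = 229.336264
per-turn = √(229.336264² + 3.5²) = √(52595.1219 + 12.25) = √52607.3719 = 229.362970
L = 2.5 × 229.362970 = 573.407424
V = π·0.75² × L = 1.767146 × 573.407424 = 1013.294560

L=573.407 V=1013.295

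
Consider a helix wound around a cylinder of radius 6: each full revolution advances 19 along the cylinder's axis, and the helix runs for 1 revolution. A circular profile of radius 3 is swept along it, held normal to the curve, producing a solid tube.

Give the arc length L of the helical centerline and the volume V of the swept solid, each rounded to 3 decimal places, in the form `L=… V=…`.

2πR = 2π·6 = 37.699112
per-turn = √(37.699112² + 19²) = √(1421.2230 + 361) = √1782.2230 = 42.216383
L = 1 × 42.216383 = 42.216383
V = π·3² × L = 28.274334 × 42.216383 = 1193.640122

L=42.216 V=1193.640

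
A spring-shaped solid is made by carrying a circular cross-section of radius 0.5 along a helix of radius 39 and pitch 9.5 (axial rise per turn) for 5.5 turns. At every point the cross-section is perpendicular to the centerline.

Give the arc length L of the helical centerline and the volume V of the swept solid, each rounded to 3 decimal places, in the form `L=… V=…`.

2πR = 2π·39 = 245.044227
per-turn = √(245.044227² + 9.5²) = √(60046.6732 + 90.25) = √60136.9232 = 245.228308
L = 5.5 × 245.228308 = 1348.755695
V = π·0.5² × L = 0.785398 × 1348.755695 = 1059.310246

L=1348.756 V=1059.310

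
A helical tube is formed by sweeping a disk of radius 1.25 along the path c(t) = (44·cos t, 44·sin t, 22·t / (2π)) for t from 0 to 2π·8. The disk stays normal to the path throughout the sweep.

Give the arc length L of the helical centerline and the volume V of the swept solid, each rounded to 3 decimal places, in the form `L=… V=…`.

L=2218.673 V=10890.886

2πR = 2π·44 = 276.460154
per-turn = √(276.460154² + 22²) = √(76430.2165 + 484) = √76914.2165 = 277.334124
L = 8 × 277.334124 = 2218.672994
V = π·1.25² × L = 4.908739 × 2218.672994 = 10890.885592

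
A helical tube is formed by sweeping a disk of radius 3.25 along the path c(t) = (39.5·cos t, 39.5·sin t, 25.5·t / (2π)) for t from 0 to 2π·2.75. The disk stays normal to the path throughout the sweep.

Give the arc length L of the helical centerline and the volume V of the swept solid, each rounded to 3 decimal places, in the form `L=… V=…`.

2πR = 2π·39.5 = 248.185820
per-turn = √(248.185820² + 25.5²) = √(61596.2011 + 650.25) = √62246.4511 = 249.492387
L = 2.75 × 249.492387 = 686.104064
V = π·3.25² × L = 33.183072 × 686.104064 = 22767.040821

L=686.104 V=22767.041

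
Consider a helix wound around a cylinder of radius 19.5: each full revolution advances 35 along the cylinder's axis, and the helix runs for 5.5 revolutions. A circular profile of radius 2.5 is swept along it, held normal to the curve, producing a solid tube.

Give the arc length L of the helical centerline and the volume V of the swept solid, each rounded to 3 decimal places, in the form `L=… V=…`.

2πR = 2π·19.5 = 122.522113
per-turn = √(122.522113² + 35²) = √(15011.6683 + 1225) = √16236.6683 = 127.423186
L = 5.5 × 127.423186 = 700.827522
V = π·2.5² × L = 19.634954 × 700.827522 = 13760.716220

L=700.828 V=13760.716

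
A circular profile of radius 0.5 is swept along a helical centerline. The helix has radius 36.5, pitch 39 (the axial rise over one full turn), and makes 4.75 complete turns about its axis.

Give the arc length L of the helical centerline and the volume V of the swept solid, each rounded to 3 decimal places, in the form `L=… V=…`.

2πR = 2π·36.5 = 229.336264
per-turn = √(229.336264² + 39²) = √(52595.1219 + 1521) = √54116.1219 = 232.628721
L = 4.75 × 232.628721 = 1104.986425
V = π·0.5² × L = 0.785398 × 1104.986425 = 867.854309

L=1104.986 V=867.854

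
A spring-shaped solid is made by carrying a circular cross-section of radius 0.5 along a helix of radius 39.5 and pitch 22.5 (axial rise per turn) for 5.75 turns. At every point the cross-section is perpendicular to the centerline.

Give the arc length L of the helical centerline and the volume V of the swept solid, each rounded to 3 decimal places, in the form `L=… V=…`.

2πR = 2π·39.5 = 248.185820
per-turn = √(248.185820² + 22.5²) = √(61596.2011 + 506.25) = √62102.4511 = 249.203634
L = 5.75 × 249.203634 = 1432.920894
V = π·0.5² × L = 0.785398 × 1432.920894 = 1125.413438

L=1432.921 V=1125.413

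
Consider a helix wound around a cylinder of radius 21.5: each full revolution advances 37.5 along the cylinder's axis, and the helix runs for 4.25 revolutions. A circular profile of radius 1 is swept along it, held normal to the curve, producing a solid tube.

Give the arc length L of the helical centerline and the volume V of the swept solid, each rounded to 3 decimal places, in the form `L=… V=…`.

L=595.836 V=1871.876

2πR = 2π·21.5 = 135.088484
per-turn = √(135.088484² + 37.5²) = √(18248.8985 + 1406.25) = √19655.1485 = 140.196821
L = 4.25 × 140.196821 = 595.836488
V = π·1² × L = 3.141593 × 595.836488 = 1871.875534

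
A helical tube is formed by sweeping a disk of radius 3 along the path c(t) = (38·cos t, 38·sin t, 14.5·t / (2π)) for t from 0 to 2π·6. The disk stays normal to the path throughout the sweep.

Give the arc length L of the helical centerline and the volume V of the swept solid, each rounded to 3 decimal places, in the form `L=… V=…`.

L=1435.206 V=40579.482

2πR = 2π·38 = 238.761042
per-turn = √(238.761042² + 14.5²) = √(57006.8350 + 210.25) = √57217.0850 = 239.200930
L = 6 × 239.200930 = 1435.205581
V = π·3² × L = 28.274334 × 1435.205581 = 40579.481797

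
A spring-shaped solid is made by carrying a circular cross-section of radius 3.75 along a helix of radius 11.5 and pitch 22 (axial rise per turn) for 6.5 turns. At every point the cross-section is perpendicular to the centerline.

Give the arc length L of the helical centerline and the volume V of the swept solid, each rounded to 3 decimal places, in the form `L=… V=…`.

L=490.955 V=21689.742

2πR = 2π·11.5 = 72.256631
per-turn = √(72.256631² + 22²) = √(5221.0207 + 484) = √5705.0207 = 75.531588
L = 6.5 × 75.531588 = 490.955320
V = π·3.75² × L = 44.178647 × 490.955320 = 21689.741602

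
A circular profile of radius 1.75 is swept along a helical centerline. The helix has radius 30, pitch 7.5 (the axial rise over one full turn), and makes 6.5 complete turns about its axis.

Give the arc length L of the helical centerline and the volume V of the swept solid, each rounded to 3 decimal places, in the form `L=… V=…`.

2πR = 2π·30 = 188.495559
per-turn = √(188.495559² + 7.5²) = √(35530.5758 + 56.25) = √35586.8258 = 188.644708
L = 6.5 × 188.644708 = 1226.190602
V = π·1.75² × L = 9.621128 × 1226.190602 = 11797.336121

L=1226.191 V=11797.336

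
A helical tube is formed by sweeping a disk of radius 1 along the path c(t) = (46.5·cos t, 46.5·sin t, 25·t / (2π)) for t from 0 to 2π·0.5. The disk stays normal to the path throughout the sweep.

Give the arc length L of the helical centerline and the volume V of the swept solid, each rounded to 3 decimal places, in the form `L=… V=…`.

2πR = 2π·46.5 = 292.168117
per-turn = √(292.168117² + 25²) = √(85362.2085 + 625) = √85987.2085 = 293.235756
L = 0.5 × 293.235756 = 146.617878
V = π·1² × L = 3.141593 × 146.617878 = 460.613648

L=146.618 V=460.614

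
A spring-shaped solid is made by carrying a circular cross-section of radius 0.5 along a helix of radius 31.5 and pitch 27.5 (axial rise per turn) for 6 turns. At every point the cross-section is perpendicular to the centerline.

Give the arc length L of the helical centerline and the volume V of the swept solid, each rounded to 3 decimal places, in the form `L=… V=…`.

2πR = 2π·31.5 = 197.920337
per-turn = √(197.920337² + 27.5²) = √(39172.4599 + 756.25) = √39928.7099 = 199.821695
L = 6 × 199.821695 = 1198.930171
V = π·0.5² × L = 0.785398 × 1198.930171 = 941.637554

L=1198.930 V=941.638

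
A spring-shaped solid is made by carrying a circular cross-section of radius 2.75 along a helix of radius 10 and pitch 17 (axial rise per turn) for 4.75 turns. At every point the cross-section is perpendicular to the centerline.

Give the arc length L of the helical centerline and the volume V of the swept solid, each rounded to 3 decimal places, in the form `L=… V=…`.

2πR = 2π·10 = 62.831853
per-turn = √(62.831853² + 17²) = √(3947.8418 + 289) = √4236.8418 = 65.091027
L = 4.75 × 65.091027 = 309.182377
V = π·2.75² × L = 23.758294 × 309.182377 = 7345.645948

L=309.182 V=7345.646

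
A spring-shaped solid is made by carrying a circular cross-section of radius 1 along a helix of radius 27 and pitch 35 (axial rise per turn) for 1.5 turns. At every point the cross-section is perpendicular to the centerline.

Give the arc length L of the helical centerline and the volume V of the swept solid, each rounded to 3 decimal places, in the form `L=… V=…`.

L=259.828 V=816.275

2πR = 2π·27 = 169.646003
per-turn = √(169.646003² + 35²) = √(28779.7664 + 1225) = √30004.7664 = 173.218840
L = 1.5 × 173.218840 = 259.828260
V = π·1² × L = 3.141593 × 259.828260 = 816.274551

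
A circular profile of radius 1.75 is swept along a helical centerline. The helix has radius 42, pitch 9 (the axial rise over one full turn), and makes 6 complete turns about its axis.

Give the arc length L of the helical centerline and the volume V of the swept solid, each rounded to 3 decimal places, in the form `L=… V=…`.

L=1584.283 V=15242.591

2πR = 2π·42 = 263.893783
per-turn = √(263.893783² + 9²) = √(69639.9287 + 81) = √69720.9287 = 264.047209
L = 6 × 264.047209 = 1584.283255
V = π·1.75² × L = 9.621128 × 1584.283255 = 15242.591193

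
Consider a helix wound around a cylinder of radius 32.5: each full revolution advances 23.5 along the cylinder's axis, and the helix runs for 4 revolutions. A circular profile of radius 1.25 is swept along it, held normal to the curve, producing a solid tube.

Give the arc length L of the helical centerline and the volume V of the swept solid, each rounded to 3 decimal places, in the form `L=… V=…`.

2πR = 2π·32.5 = 204.203522
per-turn = √(204.203522² + 23.5²) = √(41699.0786 + 552.25) = √42251.3286 = 205.551280
L = 4 × 205.551280 = 822.205119
V = π·1.25² × L = 4.908739 × 822.205119 = 4035.989939

L=822.205 V=4035.990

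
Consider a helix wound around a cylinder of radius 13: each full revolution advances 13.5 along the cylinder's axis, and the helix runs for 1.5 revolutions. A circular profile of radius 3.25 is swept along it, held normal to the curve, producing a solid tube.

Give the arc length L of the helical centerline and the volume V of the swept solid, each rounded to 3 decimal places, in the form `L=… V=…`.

2πR = 2π·13 = 81.681409
per-turn = √(81.681409² + 13.5²) = √(6671.8526 + 182.25) = √6854.1026 = 82.789508
L = 1.5 × 82.789508 = 124.184261
V = π·3.25² × L = 33.183072 × 124.184261 = 4120.815339

L=124.184 V=4120.815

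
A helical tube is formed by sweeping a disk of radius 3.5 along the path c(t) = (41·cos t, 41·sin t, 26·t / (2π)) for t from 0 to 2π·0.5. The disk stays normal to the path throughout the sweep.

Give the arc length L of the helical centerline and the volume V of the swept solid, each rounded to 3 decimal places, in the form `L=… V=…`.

L=129.460 V=4982.192

2πR = 2π·41 = 257.610598
per-turn = √(257.610598² + 26²) = √(66363.2200 + 676) = √67039.2200 = 258.919331
L = 0.5 × 258.919331 = 129.459666
V = π·3.5² × L = 38.484510 × 129.459666 = 4982.191793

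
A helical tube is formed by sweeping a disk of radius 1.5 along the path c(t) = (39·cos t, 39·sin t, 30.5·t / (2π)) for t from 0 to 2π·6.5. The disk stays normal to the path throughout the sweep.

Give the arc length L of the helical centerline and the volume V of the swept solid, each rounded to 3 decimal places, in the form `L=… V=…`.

L=1605.078 V=11345.627

2πR = 2π·39 = 245.044227
per-turn = √(245.044227² + 30.5²) = √(60046.6732 + 930.25) = √60976.9232 = 246.935059
L = 6.5 × 246.935059 = 1605.077881
V = π·1.5² × L = 7.068583 × 1605.077881 = 11345.626979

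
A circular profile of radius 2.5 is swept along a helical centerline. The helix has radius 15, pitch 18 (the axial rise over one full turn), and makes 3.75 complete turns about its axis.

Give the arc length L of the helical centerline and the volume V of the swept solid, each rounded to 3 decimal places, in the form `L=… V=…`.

2πR = 2π·15 = 94.247780
per-turn = √(94.247780² + 18²) = √(8882.6440 + 324) = √9206.6440 = 95.951258
L = 3.75 × 95.951258 = 359.817218
V = π·2.5² × L = 19.634954 × 359.817218 = 7064.994563

L=359.817 V=7064.995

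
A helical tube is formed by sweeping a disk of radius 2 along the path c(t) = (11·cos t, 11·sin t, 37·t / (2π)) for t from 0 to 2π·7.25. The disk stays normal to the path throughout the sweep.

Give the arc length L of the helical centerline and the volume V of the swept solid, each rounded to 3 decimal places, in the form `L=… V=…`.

L=568.369 V=7142.335

2πR = 2π·11 = 69.115038
per-turn = √(69.115038² + 37²) = √(4776.8885 + 1369) = √6145.8885 = 78.395718
L = 7.25 × 78.395718 = 568.368952
V = π·2² × L = 12.566371 × 568.368952 = 7142.334899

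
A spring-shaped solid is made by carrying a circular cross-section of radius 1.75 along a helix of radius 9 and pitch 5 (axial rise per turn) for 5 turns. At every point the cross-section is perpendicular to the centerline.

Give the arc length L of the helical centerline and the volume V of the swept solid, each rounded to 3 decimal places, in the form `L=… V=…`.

L=283.846 V=2730.923

2πR = 2π·9 = 56.548668
per-turn = √(56.548668² + 5²) = √(3197.7518 + 25) = √3222.7518 = 56.769286
L = 5 × 56.769286 = 283.846430
V = π·1.75² × L = 9.621128 × 283.846430 = 2730.922691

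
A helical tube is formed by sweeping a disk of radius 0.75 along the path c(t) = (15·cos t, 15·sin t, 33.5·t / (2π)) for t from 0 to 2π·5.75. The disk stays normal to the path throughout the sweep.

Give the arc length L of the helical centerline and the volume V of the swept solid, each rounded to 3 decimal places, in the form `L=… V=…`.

2πR = 2π·15 = 94.247780
per-turn = √(94.247780² + 33.5²) = √(8882.6440 + 1122.25) = √10004.8940 = 100.024467
L = 5.75 × 100.024467 = 575.140684
V = π·0.75² × L = 1.767146 × 575.140684 = 1016.357483

L=575.141 V=1016.357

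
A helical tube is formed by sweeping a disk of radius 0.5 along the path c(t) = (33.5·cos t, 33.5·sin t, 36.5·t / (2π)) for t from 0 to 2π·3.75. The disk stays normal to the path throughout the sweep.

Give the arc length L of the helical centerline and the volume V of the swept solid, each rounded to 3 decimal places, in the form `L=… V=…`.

2πR = 2π·33.5 = 210.486708
per-turn = √(210.486708² + 36.5²) = √(44304.6542 + 1332.25) = √45636.9042 = 213.627957
L = 3.75 × 213.627957 = 801.104840
V = π·0.5² × L = 0.785398 × 801.104840 = 629.186270

L=801.105 V=629.186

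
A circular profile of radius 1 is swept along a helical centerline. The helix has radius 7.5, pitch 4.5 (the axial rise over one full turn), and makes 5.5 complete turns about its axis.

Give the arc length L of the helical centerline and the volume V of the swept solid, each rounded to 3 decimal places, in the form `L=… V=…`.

L=260.360 V=817.946

2πR = 2π·7.5 = 47.123890
per-turn = √(47.123890² + 4.5²) = √(2220.6610 + 20.25) = √2240.9110 = 47.338261
L = 5.5 × 47.338261 = 260.360438
V = π·1² × L = 3.141593 × 260.360438 = 817.946438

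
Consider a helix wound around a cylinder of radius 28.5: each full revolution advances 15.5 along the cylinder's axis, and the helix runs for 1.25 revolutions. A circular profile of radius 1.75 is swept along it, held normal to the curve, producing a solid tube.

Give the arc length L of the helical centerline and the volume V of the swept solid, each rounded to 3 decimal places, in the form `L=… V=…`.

L=224.675 V=2161.631

2πR = 2π·28.5 = 179.070781
per-turn = √(179.070781² + 15.5²) = √(32066.3447 + 240.25) = √32306.5947 = 179.740354
L = 1.25 × 179.740354 = 224.675442
V = π·1.75² × L = 9.621128 × 224.675442 = 2161.631074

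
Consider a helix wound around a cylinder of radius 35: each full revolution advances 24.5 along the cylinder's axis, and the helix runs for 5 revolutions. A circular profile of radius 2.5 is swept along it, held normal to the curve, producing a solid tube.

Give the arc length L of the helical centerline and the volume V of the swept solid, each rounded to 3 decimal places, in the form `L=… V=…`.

L=1106.360 V=21723.331

2πR = 2π·35 = 219.911486
per-turn = √(219.911486² + 24.5²) = √(48361.0616 + 600.25) = √48961.3116 = 221.272031
L = 5 × 221.272031 = 1106.360153
V = π·2.5² × L = 19.634954 × 1106.360153 = 21723.330814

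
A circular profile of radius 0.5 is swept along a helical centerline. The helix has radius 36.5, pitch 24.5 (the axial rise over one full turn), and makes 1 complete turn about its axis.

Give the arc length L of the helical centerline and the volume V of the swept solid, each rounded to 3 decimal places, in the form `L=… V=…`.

2πR = 2π·36.5 = 229.336264
per-turn = √(229.336264² + 24.5²) = √(52595.1219 + 600.25) = √53195.3719 = 230.641219
L = 1 × 230.641219 = 230.641219
V = π·0.5² × L = 0.785398 × 230.641219 = 181.145190

L=230.641 V=181.145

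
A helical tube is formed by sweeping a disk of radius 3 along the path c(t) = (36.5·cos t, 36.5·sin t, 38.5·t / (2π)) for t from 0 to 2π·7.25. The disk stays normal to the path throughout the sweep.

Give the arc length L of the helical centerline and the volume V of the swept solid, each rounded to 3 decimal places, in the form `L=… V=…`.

2πR = 2π·36.5 = 229.336264
per-turn = √(229.336264² + 38.5²) = √(52595.1219 + 1482.25) = √54077.3719 = 232.545419
L = 7.25 × 232.545419 = 1685.954287
V = π·3² × L = 28.274334 × 1685.954287 = 47669.234423

L=1685.954 V=47669.234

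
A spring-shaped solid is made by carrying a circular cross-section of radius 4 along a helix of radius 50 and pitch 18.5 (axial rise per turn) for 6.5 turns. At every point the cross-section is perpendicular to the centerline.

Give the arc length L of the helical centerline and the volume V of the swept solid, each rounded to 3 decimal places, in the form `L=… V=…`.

2πR = 2π·50 = 314.159265
per-turn = √(314.159265² + 18.5²) = √(98696.0440 + 342.25) = √99038.2940 = 314.703502
L = 6.5 × 314.703502 = 2045.572761
V = π·4² × L = 50.265482 × 2045.572761 = 102821.701751

L=2045.573 V=102821.702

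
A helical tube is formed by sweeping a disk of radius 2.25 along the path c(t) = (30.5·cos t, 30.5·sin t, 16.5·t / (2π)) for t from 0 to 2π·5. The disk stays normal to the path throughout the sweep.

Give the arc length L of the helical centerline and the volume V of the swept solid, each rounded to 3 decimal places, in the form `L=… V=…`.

2πR = 2π·30.5 = 191.637152
per-turn = √(191.637152² + 16.5²) = √(36724.7980 + 272.25) = √36997.0480 = 192.346167
L = 5 × 192.346167 = 961.730835
V = π·2.25² × L = 15.904313 × 961.730835 = 15295.668041

L=961.731 V=15295.668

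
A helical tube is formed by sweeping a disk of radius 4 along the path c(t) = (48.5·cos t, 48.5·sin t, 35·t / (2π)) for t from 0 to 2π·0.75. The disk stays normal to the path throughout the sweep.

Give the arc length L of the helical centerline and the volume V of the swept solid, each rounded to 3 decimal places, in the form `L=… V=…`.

2πR = 2π·48.5 = 304.734487
per-turn = √(304.734487² + 35²) = √(92863.1078 + 1225) = √94088.1078 = 306.737849
L = 0.75 × 306.737849 = 230.053387
V = π·4² × L = 50.265482 × 230.053387 = 11563.744464

L=230.053 V=11563.744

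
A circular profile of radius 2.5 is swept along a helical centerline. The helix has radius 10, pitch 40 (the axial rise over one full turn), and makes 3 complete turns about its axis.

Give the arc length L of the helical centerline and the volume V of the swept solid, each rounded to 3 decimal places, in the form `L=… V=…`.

2πR = 2π·10 = 62.831853
per-turn = √(62.831853² + 40²) = √(3947.8418 + 1600) = √5547.8418 = 74.483836
L = 3 × 74.483836 = 223.451507
V = π·2.5² × L = 19.634954 × 223.451507 = 4387.460074

L=223.452 V=4387.460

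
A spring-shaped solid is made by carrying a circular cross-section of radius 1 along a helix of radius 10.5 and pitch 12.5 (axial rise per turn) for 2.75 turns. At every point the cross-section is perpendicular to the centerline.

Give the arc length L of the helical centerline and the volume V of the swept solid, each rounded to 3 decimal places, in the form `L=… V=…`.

2πR = 2π·10.5 = 65.973446
per-turn = √(65.973446² + 12.5²) = √(4352.4955 + 156.25) = √4508.7455 = 67.147193
L = 2.75 × 67.147193 = 184.654781
V = π·1² × L = 3.141593 × 184.654781 = 580.110103

L=184.655 V=580.110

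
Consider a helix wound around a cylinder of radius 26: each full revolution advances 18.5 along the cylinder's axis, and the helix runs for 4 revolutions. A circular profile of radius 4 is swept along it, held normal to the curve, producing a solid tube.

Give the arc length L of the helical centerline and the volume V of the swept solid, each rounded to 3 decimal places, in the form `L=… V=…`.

2πR = 2π·26 = 163.362818
per-turn = √(163.362818² + 18.5²) = √(26687.4103 + 342.25) = √27029.6603 = 164.406996
L = 4 × 164.406996 = 657.627984
V = π·4² × L = 50.265482 × 657.627984 = 33055.987873

L=657.628 V=33055.988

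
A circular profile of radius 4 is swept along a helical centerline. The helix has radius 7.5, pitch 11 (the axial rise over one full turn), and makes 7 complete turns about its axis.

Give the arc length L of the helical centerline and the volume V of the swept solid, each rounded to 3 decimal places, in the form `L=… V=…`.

L=338.735 V=17026.677

2πR = 2π·7.5 = 47.123890
per-turn = √(47.123890² + 11²) = √(2220.6610 + 121) = √2341.6610 = 48.390712
L = 7 × 48.390712 = 338.734983
V = π·4² × L = 50.265482 × 338.734983 = 17026.677332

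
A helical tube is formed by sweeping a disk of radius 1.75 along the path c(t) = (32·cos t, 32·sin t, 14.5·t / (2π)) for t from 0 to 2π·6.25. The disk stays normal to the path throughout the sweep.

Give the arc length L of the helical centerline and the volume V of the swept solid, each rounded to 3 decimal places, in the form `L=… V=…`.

L=1259.901 V=12121.665

2πR = 2π·32 = 201.061930
per-turn = √(201.061930² + 14.5²) = √(40425.8996 + 210.25) = √40636.1496 = 201.584101
L = 6.25 × 201.584101 = 1259.900629
V = π·1.75² × L = 9.621128 × 1259.900629 = 12121.664590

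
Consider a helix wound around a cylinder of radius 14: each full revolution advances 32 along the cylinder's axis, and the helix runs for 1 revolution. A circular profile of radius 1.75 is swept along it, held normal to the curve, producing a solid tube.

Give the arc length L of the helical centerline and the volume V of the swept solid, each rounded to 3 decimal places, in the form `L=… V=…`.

2πR = 2π·14 = 87.964594
per-turn = √(87.964594² + 32²) = √(7737.7699 + 1024) = √8761.7699 = 93.604326
L = 1 × 93.604326 = 93.604326
V = π·1.75² × L = 9.621128 × 93.604326 = 900.579155

L=93.604 V=900.579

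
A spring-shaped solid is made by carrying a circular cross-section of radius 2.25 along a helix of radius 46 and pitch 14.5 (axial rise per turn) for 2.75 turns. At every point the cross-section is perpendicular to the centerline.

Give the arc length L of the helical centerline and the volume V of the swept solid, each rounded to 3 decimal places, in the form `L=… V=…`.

2πR = 2π·46 = 289.026524
per-turn = √(289.026524² + 14.5²) = √(83536.3317 + 210.25) = √83746.5817 = 289.390017
L = 2.75 × 289.390017 = 795.822545
V = π·2.25² × L = 15.904313 × 795.822545 = 12657.010702

L=795.823 V=12657.011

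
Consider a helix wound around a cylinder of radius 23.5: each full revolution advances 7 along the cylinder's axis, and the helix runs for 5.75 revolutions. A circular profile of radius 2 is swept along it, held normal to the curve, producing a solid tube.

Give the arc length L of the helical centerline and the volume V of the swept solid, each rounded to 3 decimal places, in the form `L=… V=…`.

2πR = 2π·23.5 = 147.654855
per-turn = √(147.654855² + 7²) = √(21801.9561 + 49) = √21850.9561 = 147.820689
L = 5.75 × 147.820689 = 849.968962
V = π·2² × L = 12.566371 × 849.968962 = 10681.024990

L=849.969 V=10681.025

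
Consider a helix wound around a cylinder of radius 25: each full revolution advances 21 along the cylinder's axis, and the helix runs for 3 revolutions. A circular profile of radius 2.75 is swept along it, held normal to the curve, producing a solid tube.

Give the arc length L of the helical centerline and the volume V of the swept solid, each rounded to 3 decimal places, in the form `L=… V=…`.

L=475.431 V=11295.441

2πR = 2π·25 = 157.079633
per-turn = √(157.079633² + 21²) = √(24674.0110 + 441) = √25115.0110 = 158.477162
L = 3 × 158.477162 = 475.431487
V = π·2.75² × L = 23.758294 × 475.431487 = 11295.441260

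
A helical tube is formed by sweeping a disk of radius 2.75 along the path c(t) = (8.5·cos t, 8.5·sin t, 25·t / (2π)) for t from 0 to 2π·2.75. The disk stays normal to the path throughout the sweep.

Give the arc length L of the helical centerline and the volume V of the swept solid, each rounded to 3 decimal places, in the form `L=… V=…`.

2πR = 2π·8.5 = 53.407075
per-turn = √(53.407075² + 25²) = √(2852.3157 + 625) = √3477.3157 = 58.968769
L = 2.75 × 58.968769 = 162.164114
V = π·2.75² × L = 23.758294 × 162.164114 = 3852.742761

L=162.164 V=3852.743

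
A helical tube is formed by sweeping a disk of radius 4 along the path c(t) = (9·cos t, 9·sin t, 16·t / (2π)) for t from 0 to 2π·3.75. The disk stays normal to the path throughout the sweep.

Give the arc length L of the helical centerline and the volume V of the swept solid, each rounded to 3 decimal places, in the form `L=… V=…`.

2πR = 2π·9 = 56.548668
per-turn = √(56.548668² + 16²) = √(3197.7518 + 256) = √3453.7518 = 58.768630
L = 3.75 × 58.768630 = 220.382361
V = π·4² × L = 50.265482 × 220.382361 = 11077.625702

L=220.382 V=11077.626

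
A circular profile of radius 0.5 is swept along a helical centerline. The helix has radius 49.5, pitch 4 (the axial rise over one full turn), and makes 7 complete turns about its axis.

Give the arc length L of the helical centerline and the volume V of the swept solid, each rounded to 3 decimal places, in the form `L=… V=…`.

2πR = 2π·49.5 = 311.017673
per-turn = √(311.017673² + 4²) = √(96731.9927 + 16) = √96747.9927 = 311.043394
L = 7 × 311.043394 = 2177.303756
V = π·0.5² × L = 0.785398 × 2177.303756 = 1710.050371

L=2177.304 V=1710.050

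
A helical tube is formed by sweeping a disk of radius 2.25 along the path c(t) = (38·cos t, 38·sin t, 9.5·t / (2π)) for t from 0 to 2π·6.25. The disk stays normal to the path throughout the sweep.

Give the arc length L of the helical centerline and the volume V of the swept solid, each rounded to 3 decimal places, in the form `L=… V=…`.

L=1493.437 V=23752.094

2πR = 2π·38 = 238.761042
per-turn = √(238.761042² + 9.5²) = √(57006.8350 + 90.25) = √57097.0850 = 238.949963
L = 6.25 × 238.949963 = 1493.437271
V = π·2.25² × L = 15.904313 × 1493.437271 = 23752.093525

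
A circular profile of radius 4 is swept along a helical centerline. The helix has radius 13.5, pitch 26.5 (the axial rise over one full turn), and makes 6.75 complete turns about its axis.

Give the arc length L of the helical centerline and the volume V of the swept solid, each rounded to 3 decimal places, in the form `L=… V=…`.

L=599.846 V=30151.572

2πR = 2π·13.5 = 84.823002
per-turn = √(84.823002² + 26.5²) = √(7194.9416 + 702.25) = √7897.1916 = 88.866144
L = 6.75 × 88.866144 = 599.846474
V = π·4² × L = 50.265482 × 599.846474 = 30151.572428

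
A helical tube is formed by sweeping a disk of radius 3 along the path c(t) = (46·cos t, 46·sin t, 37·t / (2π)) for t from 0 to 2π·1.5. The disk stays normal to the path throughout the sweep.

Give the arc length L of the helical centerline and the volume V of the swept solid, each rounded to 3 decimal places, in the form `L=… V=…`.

2πR = 2π·46 = 289.026524
per-turn = √(289.026524² + 37²) = √(83536.3317 + 1369) = √84905.3317 = 291.385195
L = 1.5 × 291.385195 = 437.077792
V = π·3² × L = 28.274334 × 437.077792 = 12358.083422

L=437.078 V=12358.083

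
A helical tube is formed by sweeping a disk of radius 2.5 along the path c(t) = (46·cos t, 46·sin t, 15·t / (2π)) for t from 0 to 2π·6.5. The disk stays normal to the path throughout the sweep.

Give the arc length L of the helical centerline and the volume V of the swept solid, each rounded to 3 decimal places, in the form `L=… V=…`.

L=1881.201 V=36937.290

2πR = 2π·46 = 289.026524
per-turn = √(289.026524² + 15²) = √(83536.3317 + 225) = √83761.3317 = 289.415500
L = 6.5 × 289.415500 = 1881.200750
V = π·2.5² × L = 19.634954 × 1881.200750 = 36937.290353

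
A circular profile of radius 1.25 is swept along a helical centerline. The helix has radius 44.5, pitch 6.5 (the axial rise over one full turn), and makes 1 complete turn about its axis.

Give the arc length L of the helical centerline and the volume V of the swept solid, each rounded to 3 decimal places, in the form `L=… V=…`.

2πR = 2π·44.5 = 279.601746
per-turn = √(279.601746² + 6.5²) = √(78177.1365 + 42.25) = √78219.3865 = 279.677290
L = 1 × 279.677290 = 279.677290
V = π·1.25² × L = 4.908739 × 279.677290 = 1372.862686

L=279.677 V=1372.863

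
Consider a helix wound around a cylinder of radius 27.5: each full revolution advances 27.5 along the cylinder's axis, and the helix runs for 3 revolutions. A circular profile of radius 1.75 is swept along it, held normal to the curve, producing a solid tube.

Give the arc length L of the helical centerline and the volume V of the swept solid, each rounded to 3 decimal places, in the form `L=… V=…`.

L=524.887 V=5050.004

2πR = 2π·27.5 = 172.787596
per-turn = √(172.787596² + 27.5²) = √(29855.5533 + 756.25) = √30611.8033 = 174.962291
L = 3 × 174.962291 = 524.886873
V = π·1.75² × L = 9.621128 × 524.886873 = 5050.003532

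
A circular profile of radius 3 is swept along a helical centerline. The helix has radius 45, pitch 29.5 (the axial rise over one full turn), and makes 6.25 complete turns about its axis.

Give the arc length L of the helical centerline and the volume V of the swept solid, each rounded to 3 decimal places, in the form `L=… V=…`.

L=1776.738 V=50236.089

2πR = 2π·45 = 282.743339
per-turn = √(282.743339² + 29.5²) = √(79943.7956 + 870.25) = √80814.0456 = 284.278113
L = 6.25 × 284.278113 = 1776.738208
V = π·3² × L = 28.274334 × 1776.738208 = 50236.089302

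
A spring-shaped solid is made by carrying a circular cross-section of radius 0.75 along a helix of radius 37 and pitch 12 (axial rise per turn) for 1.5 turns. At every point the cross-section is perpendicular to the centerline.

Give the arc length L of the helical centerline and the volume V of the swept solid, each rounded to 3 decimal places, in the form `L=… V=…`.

L=349.181 V=617.054

2πR = 2π·37 = 232.477856
per-turn = √(232.477856² + 12²) = √(54045.9537 + 144) = √54189.9537 = 232.787357
L = 1.5 × 232.787357 = 349.181036
V = π·0.75² × L = 1.767146 × 349.181036 = 617.053825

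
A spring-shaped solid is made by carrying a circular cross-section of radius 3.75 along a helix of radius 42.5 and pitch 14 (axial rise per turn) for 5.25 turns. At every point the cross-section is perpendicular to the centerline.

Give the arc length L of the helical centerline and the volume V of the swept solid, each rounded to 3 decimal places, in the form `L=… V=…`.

2πR = 2π·42.5 = 267.035376
per-turn = √(267.035376² + 14²) = √(71307.8918 + 196) = √71503.8918 = 267.402116
L = 5.25 × 267.402116 = 1403.861111
V = π·3.75² × L = 44.178647 × 1403.861111 = 62020.684006

L=1403.861 V=62020.684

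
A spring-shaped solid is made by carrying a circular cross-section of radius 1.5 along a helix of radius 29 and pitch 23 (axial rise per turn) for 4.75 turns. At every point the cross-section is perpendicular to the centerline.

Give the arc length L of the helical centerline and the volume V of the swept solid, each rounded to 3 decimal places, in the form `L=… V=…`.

L=872.377 V=6166.467

2πR = 2π·29 = 182.212374
per-turn = √(182.212374² + 23²) = √(33201.3492 + 529) = √33730.3492 = 183.658240
L = 4.75 × 183.658240 = 872.376641
V = π·1.5² × L = 7.068583 × 872.376641 = 6166.467105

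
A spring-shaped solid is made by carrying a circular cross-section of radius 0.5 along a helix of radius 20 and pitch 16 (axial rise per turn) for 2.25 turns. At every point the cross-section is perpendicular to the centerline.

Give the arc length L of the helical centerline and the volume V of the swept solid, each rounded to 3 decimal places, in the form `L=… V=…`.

2πR = 2π·20 = 125.663706
per-turn = √(125.663706² + 16²) = √(15791.3670 + 256) = √16047.3670 = 126.678203
L = 2.25 × 126.678203 = 285.025956
V = π·0.5² × L = 0.785398 × 285.025956 = 223.858862

L=285.026 V=223.859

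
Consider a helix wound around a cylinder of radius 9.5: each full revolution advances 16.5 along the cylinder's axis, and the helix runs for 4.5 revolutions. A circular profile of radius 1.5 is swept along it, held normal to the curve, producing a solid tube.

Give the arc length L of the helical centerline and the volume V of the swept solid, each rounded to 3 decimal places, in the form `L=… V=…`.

2πR = 2π·9.5 = 59.690260
per-turn = √(59.690260² + 16.5²) = √(3562.9272 + 272.25) = √3835.1772 = 61.928807
L = 4.5 × 61.928807 = 278.679633
V = π·1.5² × L = 7.068583 × 278.679633 = 1969.870250

L=278.680 V=1969.870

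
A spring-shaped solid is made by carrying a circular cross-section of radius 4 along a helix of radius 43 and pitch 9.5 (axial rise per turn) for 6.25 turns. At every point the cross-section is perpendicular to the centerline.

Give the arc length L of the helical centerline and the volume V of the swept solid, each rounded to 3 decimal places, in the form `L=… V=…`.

2πR = 2π·43 = 270.176968
per-turn = √(270.176968² + 9.5²) = √(72995.5942 + 90.25) = √73085.8442 = 270.343937
L = 6.25 × 270.343937 = 1689.649605
V = π·4² × L = 50.265482 × 1689.649605 = 84931.052571

L=1689.650 V=84931.053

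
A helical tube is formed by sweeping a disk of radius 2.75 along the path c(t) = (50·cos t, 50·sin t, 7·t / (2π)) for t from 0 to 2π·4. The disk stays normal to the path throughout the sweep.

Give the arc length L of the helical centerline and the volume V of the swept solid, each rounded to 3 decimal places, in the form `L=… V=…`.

L=1256.949 V=29862.964

2πR = 2π·50 = 314.159265
per-turn = √(314.159265² + 7²) = √(98696.0440 + 49) = √98745.0440 = 314.237242
L = 4 × 314.237242 = 1256.948966
V = π·2.75² × L = 23.758294 × 1256.948966 = 29862.963644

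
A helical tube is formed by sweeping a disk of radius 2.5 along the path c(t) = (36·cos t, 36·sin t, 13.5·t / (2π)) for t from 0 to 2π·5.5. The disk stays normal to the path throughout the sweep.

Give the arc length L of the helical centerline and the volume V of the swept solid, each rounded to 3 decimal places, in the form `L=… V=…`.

2πR = 2π·36 = 226.194671
per-turn = √(226.194671² + 13.5²) = √(51164.0292 + 182.25) = √51346.2792 = 226.597174
L = 5.5 × 226.597174 = 1246.284456
V = π·2.5² × L = 19.634954 × 1246.284456 = 24470.738078

L=1246.284 V=24470.738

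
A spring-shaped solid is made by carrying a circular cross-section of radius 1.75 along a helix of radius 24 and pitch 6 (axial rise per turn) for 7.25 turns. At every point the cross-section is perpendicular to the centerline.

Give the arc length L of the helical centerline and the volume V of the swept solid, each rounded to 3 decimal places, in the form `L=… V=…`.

2πR = 2π·24 = 150.796447
per-turn = √(150.796447² + 6²) = √(22739.5685 + 36) = √22775.5685 = 150.915766
L = 7.25 × 150.915766 = 1094.139306
V = π·1.75² × L = 9.621128 × 1094.139306 = 10526.853770

L=1094.139 V=10526.854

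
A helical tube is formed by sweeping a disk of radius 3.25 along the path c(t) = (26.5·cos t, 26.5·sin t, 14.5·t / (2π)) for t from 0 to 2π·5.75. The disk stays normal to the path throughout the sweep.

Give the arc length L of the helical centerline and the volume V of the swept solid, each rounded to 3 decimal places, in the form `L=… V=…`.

2πR = 2π·26.5 = 166.504411
per-turn = √(166.504411² + 14.5²) = √(27723.7188 + 210.25) = √27933.9688 = 167.134583
L = 5.75 × 167.134583 = 961.023851
V = π·3.25² × L = 33.183072 × 961.023851 = 31889.724030

L=961.024 V=31889.724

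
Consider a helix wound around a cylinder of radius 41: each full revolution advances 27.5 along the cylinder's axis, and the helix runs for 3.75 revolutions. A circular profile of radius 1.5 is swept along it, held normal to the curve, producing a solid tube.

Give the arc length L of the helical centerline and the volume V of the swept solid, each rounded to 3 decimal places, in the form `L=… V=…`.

2πR = 2π·41 = 257.610598
per-turn = √(257.610598² + 27.5²) = √(66363.2200 + 756.25) = √67119.4700 = 259.074256
L = 3.75 × 259.074256 = 971.528459
V = π·1.5² × L = 7.068583 × 971.528459 = 6867.330007

L=971.528 V=6867.330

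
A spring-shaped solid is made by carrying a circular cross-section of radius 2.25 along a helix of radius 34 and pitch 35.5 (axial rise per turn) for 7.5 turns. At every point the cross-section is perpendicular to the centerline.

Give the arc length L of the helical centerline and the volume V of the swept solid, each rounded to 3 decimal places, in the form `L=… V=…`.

L=1624.184 V=25831.528

2πR = 2π·34 = 213.628300
per-turn = √(213.628300² + 35.5²) = √(45637.0508 + 1260.25) = √46897.3008 = 216.557846
L = 7.5 × 216.557846 = 1624.183846
V = π·2.25² × L = 15.904313 × 1624.183846 = 25831.527954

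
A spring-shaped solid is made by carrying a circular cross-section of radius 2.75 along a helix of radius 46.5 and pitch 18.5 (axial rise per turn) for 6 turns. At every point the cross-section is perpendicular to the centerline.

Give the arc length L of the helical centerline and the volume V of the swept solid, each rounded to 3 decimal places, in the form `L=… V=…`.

L=1756.519 V=41731.906

2πR = 2π·46.5 = 292.168117
per-turn = √(292.168117² + 18.5²) = √(85362.2085 + 342.25) = √85704.4585 = 292.753238
L = 6 × 292.753238 = 1756.519429
V = π·2.75² × L = 23.758294 × 1756.519429 = 41731.905791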